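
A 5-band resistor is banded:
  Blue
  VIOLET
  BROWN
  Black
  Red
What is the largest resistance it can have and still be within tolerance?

684.42 Ω

Blue → 6 (first significant figure)
Violet → 7 (second significant figure)
Brown → 1 (third significant figure)
Black → ×1 multiplier
Red → ±2% tolerance
671 × 1 = 671 Ω
Largest = 671 × (1 + 2/100) = 684.42 Ω.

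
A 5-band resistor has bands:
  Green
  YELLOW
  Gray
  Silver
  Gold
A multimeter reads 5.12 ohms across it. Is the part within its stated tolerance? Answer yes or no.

Green → 5 (first significant figure)
Yellow → 4 (second significant figure)
Grey → 8 (third significant figure)
Silver → ×0.01 multiplier
Gold → ±5% tolerance
548 × 0.01 = 5.48 Ω
Allowed range: 5.206 Ω to 5.754 Ω.
5.12 ohms lies outside that range.

no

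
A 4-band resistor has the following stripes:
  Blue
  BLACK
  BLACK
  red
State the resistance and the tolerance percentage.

Blue → 6 (first significant figure)
Black → 0 (second significant figure)
Black → ×1 multiplier
Red → ±2% tolerance
60 × 1 = 60 Ω

60 Ω ±2%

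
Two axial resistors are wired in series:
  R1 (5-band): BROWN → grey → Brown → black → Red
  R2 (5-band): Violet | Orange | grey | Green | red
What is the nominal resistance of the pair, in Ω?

R1: brown, grey, brown → 181; black ×1 → 181 Ω.
R2: violet, orange, grey → 738; green ×10^5 → 73800000 Ω.
Series: 181 + 73800000 = 73800181 Ω.

73800181 Ω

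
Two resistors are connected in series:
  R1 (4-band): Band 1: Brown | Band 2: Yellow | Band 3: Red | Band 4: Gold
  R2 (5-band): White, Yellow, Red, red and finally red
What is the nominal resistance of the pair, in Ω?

R1: brown, yellow → 14; red ×10^2 → 1400 Ω.
R2: white, yellow, red → 942; red ×10^2 → 94200 Ω.
Series: 1400 + 94200 = 95600 Ω.

95600 Ω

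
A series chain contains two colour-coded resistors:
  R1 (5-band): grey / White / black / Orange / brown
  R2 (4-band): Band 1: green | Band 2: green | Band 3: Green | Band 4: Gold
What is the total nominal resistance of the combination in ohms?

R1: grey, white, black → 890; orange ×10^3 → 890000 Ω.
R2: green, green → 55; green ×10^5 → 5500000 Ω.
Series: 890000 + 5500000 = 6390000 Ω.

6390000 Ω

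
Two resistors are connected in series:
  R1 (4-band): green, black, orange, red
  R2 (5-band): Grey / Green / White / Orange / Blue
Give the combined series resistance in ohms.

R1: green, black → 50; orange ×10^3 → 50000 Ω.
R2: grey, green, white → 859; orange ×10^3 → 859000 Ω.
Series: 50000 + 859000 = 909000 Ω.

909000 Ω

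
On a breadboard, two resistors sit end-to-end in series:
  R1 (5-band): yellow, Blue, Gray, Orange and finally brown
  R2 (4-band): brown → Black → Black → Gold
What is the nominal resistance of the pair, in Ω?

468010 Ω

R1: yellow, blue, grey → 468; orange ×10^3 → 468000 Ω.
R2: brown, black → 10; black ×1 → 10 Ω.
Series: 468000 + 10 = 468010 Ω.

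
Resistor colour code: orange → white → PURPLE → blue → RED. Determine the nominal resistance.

Orange → 3 (first significant figure)
White → 9 (second significant figure)
Violet → 7 (third significant figure)
Blue → ×10^6 multiplier
397 × 1000000 = 397000000 Ω

397000000 Ω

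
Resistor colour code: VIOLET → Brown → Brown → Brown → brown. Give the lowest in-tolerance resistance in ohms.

Violet → 7 (first significant figure)
Brown → 1 (second significant figure)
Brown → 1 (third significant figure)
Brown → ×10 multiplier
Brown → ±1% tolerance
711 × 10 = 7110 Ω
Lowest = 7110 × (1 − 1/100) = 7038.9 Ω.

7038.9 Ω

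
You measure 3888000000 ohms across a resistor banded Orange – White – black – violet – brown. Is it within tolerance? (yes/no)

yes

Orange → 3 (first significant figure)
White → 9 (second significant figure)
Black → 0 (third significant figure)
Violet → ×10^7 multiplier
Brown → ±1% tolerance
390 × 10000000 = 3900000000 Ω
Allowed range: 3861000000 Ω to 3939000000 Ω.
3888000000 ohms lies inside that range.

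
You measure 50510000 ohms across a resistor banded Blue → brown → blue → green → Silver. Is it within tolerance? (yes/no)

Blue → 6 (first significant figure)
Brown → 1 (second significant figure)
Blue → 6 (third significant figure)
Green → ×10^5 multiplier
Silver → ±10% tolerance
616 × 100000 = 61600000 Ω
Allowed range: 55440000 Ω to 67760000 Ω.
50510000 ohms lies outside that range.

no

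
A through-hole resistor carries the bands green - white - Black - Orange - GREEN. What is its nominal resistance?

Green → 5 (first significant figure)
White → 9 (second significant figure)
Black → 0 (third significant figure)
Orange → ×10^3 multiplier
590 × 1000 = 590000 Ω

590000 Ω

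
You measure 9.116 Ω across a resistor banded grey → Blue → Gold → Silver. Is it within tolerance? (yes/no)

Grey → 8 (first significant figure)
Blue → 6 (second significant figure)
Gold → ×0.1 multiplier
Silver → ±10% tolerance
86 × 0.1 = 8.6 Ω
Allowed range: 7.74 Ω to 9.46 Ω.
9.116 Ω lies inside that range.

yes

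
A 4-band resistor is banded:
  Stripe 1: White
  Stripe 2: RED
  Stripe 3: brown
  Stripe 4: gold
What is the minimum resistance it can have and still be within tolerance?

White → 9 (first significant figure)
Red → 2 (second significant figure)
Brown → ×10 multiplier
Gold → ±5% tolerance
92 × 10 = 920 Ω
Minimum = 920 × (1 − 5/100) = 874 Ω.

874 Ω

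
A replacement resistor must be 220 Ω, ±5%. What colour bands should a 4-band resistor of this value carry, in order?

220 Ω = 22 × 10^1.
2 → red
2 → red
Multiplier 10^1 → brown.
±5% tolerance → gold.

red, red, brown, gold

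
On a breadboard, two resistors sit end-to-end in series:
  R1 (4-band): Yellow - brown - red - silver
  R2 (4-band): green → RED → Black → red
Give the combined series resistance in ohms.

R1: yellow, brown → 41; red ×10^2 → 4100 Ω.
R2: green, red → 52; black ×1 → 52 Ω.
Series: 4100 + 52 = 4152 Ω.

4152 Ω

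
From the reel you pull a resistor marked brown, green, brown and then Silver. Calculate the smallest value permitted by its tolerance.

Brown → 1 (first significant figure)
Green → 5 (second significant figure)
Brown → ×10 multiplier
Silver → ±10% tolerance
15 × 10 = 150 Ω
Smallest = 150 × (1 − 10/100) = 135 Ω.

135 Ω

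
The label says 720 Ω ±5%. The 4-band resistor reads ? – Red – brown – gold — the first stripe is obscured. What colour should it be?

720 Ω = 72 × 10^1.
The first band gives digit 7 of the significand, and 7 is violet.

violet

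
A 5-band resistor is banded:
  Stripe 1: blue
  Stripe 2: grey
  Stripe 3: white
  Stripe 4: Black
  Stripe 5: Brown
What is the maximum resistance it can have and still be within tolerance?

695.89 Ω

Blue → 6 (first significant figure)
Grey → 8 (second significant figure)
White → 9 (third significant figure)
Black → ×1 multiplier
Brown → ±1% tolerance
689 × 1 = 689 Ω
Maximum = 689 × (1 + 1/100) = 695.89 Ω.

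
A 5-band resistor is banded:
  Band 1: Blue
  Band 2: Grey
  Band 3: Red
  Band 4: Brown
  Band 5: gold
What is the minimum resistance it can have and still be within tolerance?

Blue → 6 (first significant figure)
Grey → 8 (second significant figure)
Red → 2 (third significant figure)
Brown → ×10 multiplier
Gold → ±5% tolerance
682 × 10 = 6820 Ω
Minimum = 6820 × (1 − 5/100) = 6479 Ω.

6479 Ω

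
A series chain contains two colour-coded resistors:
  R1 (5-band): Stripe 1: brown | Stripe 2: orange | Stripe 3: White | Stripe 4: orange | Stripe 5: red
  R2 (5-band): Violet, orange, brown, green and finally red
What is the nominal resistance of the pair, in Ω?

73239000 Ω

R1: brown, orange, white → 139; orange ×10^3 → 139000 Ω.
R2: violet, orange, brown → 731; green ×10^5 → 73100000 Ω.
Series: 139000 + 73100000 = 73239000 Ω.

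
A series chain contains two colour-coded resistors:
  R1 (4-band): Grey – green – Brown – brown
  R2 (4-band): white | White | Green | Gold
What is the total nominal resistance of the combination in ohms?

9900850 Ω

R1: grey, green → 85; brown ×10 → 850 Ω.
R2: white, white → 99; green ×10^5 → 9900000 Ω.
Series: 850 + 9900000 = 9900850 Ω.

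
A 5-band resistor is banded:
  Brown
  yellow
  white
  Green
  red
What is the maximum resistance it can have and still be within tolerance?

15198000 Ω

Brown → 1 (first significant figure)
Yellow → 4 (second significant figure)
White → 9 (third significant figure)
Green → ×10^5 multiplier
Red → ±2% tolerance
149 × 100000 = 14900000 Ω
Maximum = 14900000 × (1 + 2/100) = 15198000 Ω.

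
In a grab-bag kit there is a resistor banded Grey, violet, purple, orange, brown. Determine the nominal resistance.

877000 Ω

Grey → 8 (first significant figure)
Violet → 7 (second significant figure)
Violet → 7 (third significant figure)
Orange → ×10^3 multiplier
877 × 1000 = 877000 Ω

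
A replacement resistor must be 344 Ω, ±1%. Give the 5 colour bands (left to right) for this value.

344 Ω = 344 × 10^0.
3 → orange
4 → yellow
4 → yellow
Multiplier 10^0 → black.
±1% tolerance → brown.

orange, yellow, yellow, black, brown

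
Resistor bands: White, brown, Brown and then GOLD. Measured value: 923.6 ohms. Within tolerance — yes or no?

White → 9 (first significant figure)
Brown → 1 (second significant figure)
Brown → ×10 multiplier
Gold → ±5% tolerance
91 × 10 = 910 Ω
Allowed range: 864.5 Ω to 955.5 Ω.
923.6 ohms lies inside that range.

yes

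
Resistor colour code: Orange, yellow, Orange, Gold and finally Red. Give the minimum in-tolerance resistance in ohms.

33.614 Ω

Orange → 3 (first significant figure)
Yellow → 4 (second significant figure)
Orange → 3 (third significant figure)
Gold → ×0.1 multiplier
Red → ±2% tolerance
343 × 0.1 = 34.3 Ω
Minimum = 34.3 × (1 − 2/100) = 33.614 Ω.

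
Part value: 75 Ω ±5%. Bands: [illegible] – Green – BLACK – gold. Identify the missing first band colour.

75 Ω = 75 × 10^0.
The first band gives digit 7 of the significand, and 7 is violet.

violet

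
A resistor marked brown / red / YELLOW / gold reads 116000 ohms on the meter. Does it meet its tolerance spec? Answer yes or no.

Brown → 1 (first significant figure)
Red → 2 (second significant figure)
Yellow → ×10^4 multiplier
Gold → ±5% tolerance
12 × 10000 = 120000 Ω
Allowed range: 114000 Ω to 126000 Ω.
116000 ohms lies inside that range.

yes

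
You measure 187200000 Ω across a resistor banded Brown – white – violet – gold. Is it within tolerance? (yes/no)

yes

Brown → 1 (first significant figure)
White → 9 (second significant figure)
Violet → ×10^7 multiplier
Gold → ±5% tolerance
19 × 10000000 = 190000000 Ω
Allowed range: 180500000 Ω to 199500000 Ω.
187200000 Ω lies inside that range.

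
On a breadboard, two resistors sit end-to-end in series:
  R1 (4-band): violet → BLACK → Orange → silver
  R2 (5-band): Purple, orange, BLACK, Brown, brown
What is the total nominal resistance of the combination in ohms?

R1: violet, black → 70; orange ×10^3 → 70000 Ω.
R2: violet, orange, black → 730; brown ×10 → 7300 Ω.
Series: 70000 + 7300 = 77300 Ω.

77300 Ω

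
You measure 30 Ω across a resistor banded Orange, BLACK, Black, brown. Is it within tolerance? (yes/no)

Orange → 3 (first significant figure)
Black → 0 (second significant figure)
Black → ×1 multiplier
Brown → ±1% tolerance
30 × 1 = 30 Ω
Allowed range: 29.7 Ω to 30.3 Ω.
30 Ω lies inside that range.

yes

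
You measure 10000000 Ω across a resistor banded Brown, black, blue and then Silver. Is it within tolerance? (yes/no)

Brown → 1 (first significant figure)
Black → 0 (second significant figure)
Blue → ×10^6 multiplier
Silver → ±10% tolerance
10 × 1000000 = 10000000 Ω
Allowed range: 9000000 Ω to 11000000 Ω.
10000000 Ω lies inside that range.

yes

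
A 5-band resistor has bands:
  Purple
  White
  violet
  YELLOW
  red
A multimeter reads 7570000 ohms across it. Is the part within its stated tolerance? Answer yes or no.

Violet → 7 (first significant figure)
White → 9 (second significant figure)
Violet → 7 (third significant figure)
Yellow → ×10^4 multiplier
Red → ±2% tolerance
797 × 10000 = 7970000 Ω
Allowed range: 7810600 Ω to 8129400 Ω.
7570000 ohms lies outside that range.

no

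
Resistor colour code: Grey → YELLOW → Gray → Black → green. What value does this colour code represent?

Grey → 8 (first significant figure)
Yellow → 4 (second significant figure)
Grey → 8 (third significant figure)
Black → ×1 multiplier
848 × 1 = 848 Ω

848 Ω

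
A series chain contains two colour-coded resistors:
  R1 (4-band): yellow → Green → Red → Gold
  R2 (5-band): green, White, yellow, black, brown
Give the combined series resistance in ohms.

R1: yellow, green → 45; red ×10^2 → 4500 Ω.
R2: green, white, yellow → 594; black ×1 → 594 Ω.
Series: 4500 + 594 = 5094 Ω.

5094 Ω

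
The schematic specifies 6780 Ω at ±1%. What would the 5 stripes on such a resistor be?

6780 Ω = 678 × 10^1.
6 → blue
7 → violet
8 → grey
Multiplier 10^1 → brown.
±1% tolerance → brown.

blue, violet, grey, brown, brown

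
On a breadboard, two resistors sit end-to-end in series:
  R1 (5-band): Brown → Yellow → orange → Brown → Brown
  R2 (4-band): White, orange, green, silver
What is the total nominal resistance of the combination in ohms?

9301430 Ω

R1: brown, yellow, orange → 143; brown ×10 → 1430 Ω.
R2: white, orange → 93; green ×10^5 → 9300000 Ω.
Series: 1430 + 9300000 = 9301430 Ω.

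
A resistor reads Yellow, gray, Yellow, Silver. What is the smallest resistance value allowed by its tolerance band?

432000 Ω

Yellow → 4 (first significant figure)
Grey → 8 (second significant figure)
Yellow → ×10^4 multiplier
Silver → ±10% tolerance
48 × 10000 = 480000 Ω
Smallest = 480000 × (1 − 10/100) = 432000 Ω.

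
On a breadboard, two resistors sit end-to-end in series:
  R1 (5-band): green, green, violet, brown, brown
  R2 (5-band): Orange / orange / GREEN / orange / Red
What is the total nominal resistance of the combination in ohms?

340570 Ω

R1: green, green, violet → 557; brown ×10 → 5570 Ω.
R2: orange, orange, green → 335; orange ×10^3 → 335000 Ω.
Series: 5570 + 335000 = 340570 Ω.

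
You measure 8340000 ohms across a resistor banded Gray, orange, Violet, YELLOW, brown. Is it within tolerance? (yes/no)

Grey → 8 (first significant figure)
Orange → 3 (second significant figure)
Violet → 7 (third significant figure)
Yellow → ×10^4 multiplier
Brown → ±1% tolerance
837 × 10000 = 8370000 Ω
Allowed range: 8286300 Ω to 8453700 Ω.
8340000 ohms lies inside that range.

yes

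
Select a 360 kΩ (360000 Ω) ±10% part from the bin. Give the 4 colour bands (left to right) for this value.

orange, blue, yellow, silver

360000 Ω = 36 × 10^4.
3 → orange
6 → blue
Multiplier 10^4 → yellow.
±10% tolerance → silver.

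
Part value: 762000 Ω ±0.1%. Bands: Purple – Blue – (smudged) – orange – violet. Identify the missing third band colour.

red

762000 Ω = 762 × 10^3.
The third band gives digit 2 of the significand, and 2 is red.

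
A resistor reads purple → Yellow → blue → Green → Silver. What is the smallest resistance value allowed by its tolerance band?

Violet → 7 (first significant figure)
Yellow → 4 (second significant figure)
Blue → 6 (third significant figure)
Green → ×10^5 multiplier
Silver → ±10% tolerance
746 × 100000 = 74600000 Ω
Smallest = 74600000 × (1 − 10/100) = 67140000 Ω.

67140000 Ω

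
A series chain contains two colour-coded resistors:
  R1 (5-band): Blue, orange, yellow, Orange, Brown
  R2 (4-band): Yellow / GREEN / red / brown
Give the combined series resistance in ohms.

638500 Ω

R1: blue, orange, yellow → 634; orange ×10^3 → 634000 Ω.
R2: yellow, green → 45; red ×10^2 → 4500 Ω.
Series: 634000 + 4500 = 638500 Ω.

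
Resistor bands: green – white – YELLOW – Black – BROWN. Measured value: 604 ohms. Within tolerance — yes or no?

no

Green → 5 (first significant figure)
White → 9 (second significant figure)
Yellow → 4 (third significant figure)
Black → ×1 multiplier
Brown → ±1% tolerance
594 × 1 = 594 Ω
Allowed range: 588.06 Ω to 599.94 Ω.
604 ohms lies outside that range.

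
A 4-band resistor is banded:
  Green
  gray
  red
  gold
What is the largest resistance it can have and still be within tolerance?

Green → 5 (first significant figure)
Grey → 8 (second significant figure)
Red → ×10^2 multiplier
Gold → ±5% tolerance
58 × 100 = 5800 Ω
Largest = 5800 × (1 + 5/100) = 6090 Ω.

6090 Ω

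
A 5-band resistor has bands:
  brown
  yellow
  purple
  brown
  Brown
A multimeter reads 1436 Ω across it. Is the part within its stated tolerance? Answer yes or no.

no

Brown → 1 (first significant figure)
Yellow → 4 (second significant figure)
Violet → 7 (third significant figure)
Brown → ×10 multiplier
Brown → ±1% tolerance
147 × 10 = 1470 Ω
Allowed range: 1455.3 Ω to 1484.7 Ω.
1436 Ω lies outside that range.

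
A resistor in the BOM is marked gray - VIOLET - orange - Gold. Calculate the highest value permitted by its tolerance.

Grey → 8 (first significant figure)
Violet → 7 (second significant figure)
Orange → ×10^3 multiplier
Gold → ±5% tolerance
87 × 1000 = 87000 Ω
Highest = 87000 × (1 + 5/100) = 91350 Ω.

91350 Ω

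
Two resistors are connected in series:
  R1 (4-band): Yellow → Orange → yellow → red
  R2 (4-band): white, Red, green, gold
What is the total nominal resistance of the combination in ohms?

R1: yellow, orange → 43; yellow ×10^4 → 430000 Ω.
R2: white, red → 92; green ×10^5 → 9200000 Ω.
Series: 430000 + 9200000 = 9630000 Ω.

9630000 Ω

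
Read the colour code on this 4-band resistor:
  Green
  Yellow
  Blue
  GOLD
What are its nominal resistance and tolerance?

54000000 Ω ±5%

Green → 5 (first significant figure)
Yellow → 4 (second significant figure)
Blue → ×10^6 multiplier
Gold → ±5% tolerance
54 × 1000000 = 54000000 Ω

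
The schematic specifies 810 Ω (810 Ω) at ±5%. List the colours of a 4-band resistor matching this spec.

810 Ω = 81 × 10^1.
8 → grey
1 → brown
Multiplier 10^1 → brown.
±5% tolerance → gold.

grey, brown, brown, gold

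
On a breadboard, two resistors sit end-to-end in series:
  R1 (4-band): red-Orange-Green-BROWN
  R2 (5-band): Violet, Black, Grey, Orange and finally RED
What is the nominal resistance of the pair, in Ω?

R1: red, orange → 23; green ×10^5 → 2300000 Ω.
R2: violet, black, grey → 708; orange ×10^3 → 708000 Ω.
Series: 2300000 + 708000 = 3008000 Ω.

3008000 Ω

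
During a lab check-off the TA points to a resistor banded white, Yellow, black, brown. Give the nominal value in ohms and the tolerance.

94 Ω ±1%

White → 9 (first significant figure)
Yellow → 4 (second significant figure)
Black → ×1 multiplier
Brown → ±1% tolerance
94 × 1 = 94 Ω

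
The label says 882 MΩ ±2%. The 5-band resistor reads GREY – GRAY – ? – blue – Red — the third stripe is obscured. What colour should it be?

882000000 Ω = 882 × 10^6.
The third band gives digit 2 of the significand, and 2 is red.

red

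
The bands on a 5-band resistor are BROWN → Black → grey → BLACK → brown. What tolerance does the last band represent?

The last band, brown, is the tolerance band.
Brown corresponds to ±1%.

±1%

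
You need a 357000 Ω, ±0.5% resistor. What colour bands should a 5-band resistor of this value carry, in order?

357000 Ω = 357 × 10^3.
3 → orange
5 → green
7 → violet
Multiplier 10^3 → orange.
±0.5% tolerance → green.

orange, green, violet, orange, green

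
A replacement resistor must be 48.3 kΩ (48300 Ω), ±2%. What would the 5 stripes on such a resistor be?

yellow, grey, orange, red, red

48300 Ω = 483 × 10^2.
4 → yellow
8 → grey
3 → orange
Multiplier 10^2 → red.
±2% tolerance → red.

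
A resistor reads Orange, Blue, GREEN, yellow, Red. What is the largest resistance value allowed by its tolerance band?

Orange → 3 (first significant figure)
Blue → 6 (second significant figure)
Green → 5 (third significant figure)
Yellow → ×10^4 multiplier
Red → ±2% tolerance
365 × 10000 = 3650000 Ω
Largest = 3650000 × (1 + 2/100) = 3723000 Ω.

3723000 Ω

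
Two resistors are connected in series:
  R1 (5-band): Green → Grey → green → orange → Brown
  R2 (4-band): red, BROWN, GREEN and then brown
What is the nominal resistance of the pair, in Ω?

R1: green, grey, green → 585; orange ×10^3 → 585000 Ω.
R2: red, brown → 21; green ×10^5 → 2100000 Ω.
Series: 585000 + 2100000 = 2685000 Ω.

2685000 Ω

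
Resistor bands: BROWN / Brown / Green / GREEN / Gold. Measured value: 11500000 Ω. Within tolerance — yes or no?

Brown → 1 (first significant figure)
Brown → 1 (second significant figure)
Green → 5 (third significant figure)
Green → ×10^5 multiplier
Gold → ±5% tolerance
115 × 100000 = 11500000 Ω
Allowed range: 10925000 Ω to 12075000 Ω.
11500000 Ω lies inside that range.

yes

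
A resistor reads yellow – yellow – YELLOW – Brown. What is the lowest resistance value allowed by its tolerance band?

Yellow → 4 (first significant figure)
Yellow → 4 (second significant figure)
Yellow → ×10^4 multiplier
Brown → ±1% tolerance
44 × 10000 = 440000 Ω
Lowest = 440000 × (1 − 1/100) = 435600 Ω.

435600 Ω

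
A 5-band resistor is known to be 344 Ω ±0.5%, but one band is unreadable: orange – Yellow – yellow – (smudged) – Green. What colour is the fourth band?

black

344 Ω = 344 × 10^0.
The fourth band is the multiplier, 10^0, which is black.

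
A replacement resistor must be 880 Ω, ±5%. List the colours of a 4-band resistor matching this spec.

grey, grey, brown, gold

880 Ω = 88 × 10^1.
8 → grey
8 → grey
Multiplier 10^1 → brown.
±5% tolerance → gold.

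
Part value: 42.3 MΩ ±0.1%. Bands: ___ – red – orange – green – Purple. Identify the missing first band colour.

42300000 Ω = 423 × 10^5.
The first band gives digit 4 of the significand, and 4 is yellow.

yellow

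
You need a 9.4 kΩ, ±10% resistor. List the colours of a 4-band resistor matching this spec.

9400 Ω = 94 × 10^2.
9 → white
4 → yellow
Multiplier 10^2 → red.
±10% tolerance → silver.

white, yellow, red, silver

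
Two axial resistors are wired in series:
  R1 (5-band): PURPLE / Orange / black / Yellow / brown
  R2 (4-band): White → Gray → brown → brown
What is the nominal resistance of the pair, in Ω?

7300980 Ω

R1: violet, orange, black → 730; yellow ×10^4 → 7300000 Ω.
R2: white, grey → 98; brown ×10 → 980 Ω.
Series: 7300000 + 980 = 7300980 Ω.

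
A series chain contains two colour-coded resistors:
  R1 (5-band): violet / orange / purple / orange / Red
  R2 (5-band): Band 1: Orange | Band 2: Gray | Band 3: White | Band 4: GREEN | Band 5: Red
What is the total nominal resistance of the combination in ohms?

39637000 Ω

R1: violet, orange, violet → 737; orange ×10^3 → 737000 Ω.
R2: orange, grey, white → 389; green ×10^5 → 38900000 Ω.
Series: 737000 + 38900000 = 39637000 Ω.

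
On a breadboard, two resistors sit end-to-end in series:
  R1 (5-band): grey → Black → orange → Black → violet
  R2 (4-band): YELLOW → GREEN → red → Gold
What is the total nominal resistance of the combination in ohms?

R1: grey, black, orange → 803; black ×1 → 803 Ω.
R2: yellow, green → 45; red ×10^2 → 4500 Ω.
Series: 803 + 4500 = 5303 Ω.

5303 Ω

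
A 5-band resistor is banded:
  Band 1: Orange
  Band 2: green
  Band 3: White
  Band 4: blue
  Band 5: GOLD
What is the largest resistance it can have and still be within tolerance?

376950000 Ω

Orange → 3 (first significant figure)
Green → 5 (second significant figure)
White → 9 (third significant figure)
Blue → ×10^6 multiplier
Gold → ±5% tolerance
359 × 1000000 = 359000000 Ω
Largest = 359000000 × (1 + 5/100) = 376950000 Ω.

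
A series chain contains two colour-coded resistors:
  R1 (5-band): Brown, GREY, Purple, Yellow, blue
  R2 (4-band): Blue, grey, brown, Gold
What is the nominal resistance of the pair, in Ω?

1870680 Ω

R1: brown, grey, violet → 187; yellow ×10^4 → 1870000 Ω.
R2: blue, grey → 68; brown ×10 → 680 Ω.
Series: 1870000 + 680 = 1870680 Ω.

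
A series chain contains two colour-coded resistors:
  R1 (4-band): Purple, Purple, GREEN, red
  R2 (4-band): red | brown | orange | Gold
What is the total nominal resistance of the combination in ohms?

7721000 Ω

R1: violet, violet → 77; green ×10^5 → 7700000 Ω.
R2: red, brown → 21; orange ×10^3 → 21000 Ω.
Series: 7700000 + 21000 = 7721000 Ω.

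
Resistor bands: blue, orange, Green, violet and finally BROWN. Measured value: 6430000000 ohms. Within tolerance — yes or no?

no

Blue → 6 (first significant figure)
Orange → 3 (second significant figure)
Green → 5 (third significant figure)
Violet → ×10^7 multiplier
Brown → ±1% tolerance
635 × 10000000 = 6350000000 Ω
Allowed range: 6286500000 Ω to 6413500000 Ω.
6430000000 ohms lies outside that range.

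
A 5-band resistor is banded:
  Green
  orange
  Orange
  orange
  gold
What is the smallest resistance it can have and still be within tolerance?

506350 Ω

Green → 5 (first significant figure)
Orange → 3 (second significant figure)
Orange → 3 (third significant figure)
Orange → ×10^3 multiplier
Gold → ±5% tolerance
533 × 1000 = 533000 Ω
Smallest = 533000 × (1 − 5/100) = 506350 Ω.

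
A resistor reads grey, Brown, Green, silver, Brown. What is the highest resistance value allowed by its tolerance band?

Grey → 8 (first significant figure)
Brown → 1 (second significant figure)
Green → 5 (third significant figure)
Silver → ×0.01 multiplier
Brown → ±1% tolerance
815 × 0.01 = 8.15 Ω
Highest = 8.15 × (1 + 1/100) = 8.2315 Ω.

8.2315 Ω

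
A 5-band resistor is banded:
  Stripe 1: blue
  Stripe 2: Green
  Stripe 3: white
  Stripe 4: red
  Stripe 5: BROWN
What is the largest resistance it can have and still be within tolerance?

Blue → 6 (first significant figure)
Green → 5 (second significant figure)
White → 9 (third significant figure)
Red → ×10^2 multiplier
Brown → ±1% tolerance
659 × 100 = 65900 Ω
Largest = 65900 × (1 + 1/100) = 66559 Ω.

66559 Ω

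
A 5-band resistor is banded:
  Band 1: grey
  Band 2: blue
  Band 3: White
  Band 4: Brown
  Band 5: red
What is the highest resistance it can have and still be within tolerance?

Grey → 8 (first significant figure)
Blue → 6 (second significant figure)
White → 9 (third significant figure)
Brown → ×10 multiplier
Red → ±2% tolerance
869 × 10 = 8690 Ω
Highest = 8690 × (1 + 2/100) = 8863.8 Ω.

8863.8 Ω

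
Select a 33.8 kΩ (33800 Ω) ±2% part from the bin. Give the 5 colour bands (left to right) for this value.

33800 Ω = 338 × 10^2.
3 → orange
3 → orange
8 → grey
Multiplier 10^2 → red.
±2% tolerance → red.

orange, orange, grey, red, red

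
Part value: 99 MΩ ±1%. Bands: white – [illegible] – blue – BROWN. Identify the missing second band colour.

99000000 Ω = 99 × 10^6.
The second band gives digit 9 of the significand, and 9 is white.

white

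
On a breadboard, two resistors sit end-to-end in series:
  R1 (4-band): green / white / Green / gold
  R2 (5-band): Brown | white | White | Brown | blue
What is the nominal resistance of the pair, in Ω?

R1: green, white → 59; green ×10^5 → 5900000 Ω.
R2: brown, white, white → 199; brown ×10 → 1990 Ω.
Series: 5900000 + 1990 = 5901990 Ω.

5901990 Ω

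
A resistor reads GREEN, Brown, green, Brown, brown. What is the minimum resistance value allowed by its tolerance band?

5098.5 Ω

Green → 5 (first significant figure)
Brown → 1 (second significant figure)
Green → 5 (third significant figure)
Brown → ×10 multiplier
Brown → ±1% tolerance
515 × 10 = 5150 Ω
Minimum = 5150 × (1 − 1/100) = 5098.5 Ω.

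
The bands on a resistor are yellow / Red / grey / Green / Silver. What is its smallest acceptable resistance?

38520000 Ω

Yellow → 4 (first significant figure)
Red → 2 (second significant figure)
Grey → 8 (third significant figure)
Green → ×10^5 multiplier
Silver → ±10% tolerance
428 × 100000 = 42800000 Ω
Smallest = 42800000 × (1 − 10/100) = 38520000 Ω.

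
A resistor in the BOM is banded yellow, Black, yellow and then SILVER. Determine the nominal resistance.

Yellow → 4 (first significant figure)
Black → 0 (second significant figure)
Yellow → ×10^4 multiplier
40 × 10000 = 400000 Ω

400000 Ω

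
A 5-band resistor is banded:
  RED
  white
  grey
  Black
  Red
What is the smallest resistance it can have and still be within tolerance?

Red → 2 (first significant figure)
White → 9 (second significant figure)
Grey → 8 (third significant figure)
Black → ×1 multiplier
Red → ±2% tolerance
298 × 1 = 298 Ω
Smallest = 298 × (1 − 2/100) = 292.04 Ω.

292.04 Ω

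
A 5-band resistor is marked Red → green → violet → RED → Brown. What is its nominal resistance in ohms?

25700 Ω

Red → 2 (first significant figure)
Green → 5 (second significant figure)
Violet → 7 (third significant figure)
Red → ×10^2 multiplier
257 × 100 = 25700 Ω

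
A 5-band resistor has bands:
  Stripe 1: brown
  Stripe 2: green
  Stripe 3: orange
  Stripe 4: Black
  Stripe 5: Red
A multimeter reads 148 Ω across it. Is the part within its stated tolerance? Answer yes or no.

no

Brown → 1 (first significant figure)
Green → 5 (second significant figure)
Orange → 3 (third significant figure)
Black → ×1 multiplier
Red → ±2% tolerance
153 × 1 = 153 Ω
Allowed range: 149.94 Ω to 156.06 Ω.
148 Ω lies outside that range.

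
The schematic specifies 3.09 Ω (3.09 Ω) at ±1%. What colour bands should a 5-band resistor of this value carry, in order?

orange, black, white, silver, brown

3.09 Ω = 309 × 10^-2.
3 → orange
0 → black
9 → white
Multiplier 10^-2 → silver.
±1% tolerance → brown.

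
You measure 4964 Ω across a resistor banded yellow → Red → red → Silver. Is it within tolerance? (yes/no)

Yellow → 4 (first significant figure)
Red → 2 (second significant figure)
Red → ×10^2 multiplier
Silver → ±10% tolerance
42 × 100 = 4200 Ω
Allowed range: 3780 Ω to 4620 Ω.
4964 Ω lies outside that range.

no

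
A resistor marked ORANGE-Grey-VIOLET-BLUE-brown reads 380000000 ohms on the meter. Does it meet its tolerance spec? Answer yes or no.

Orange → 3 (first significant figure)
Grey → 8 (second significant figure)
Violet → 7 (third significant figure)
Blue → ×10^6 multiplier
Brown → ±1% tolerance
387 × 1000000 = 387000000 Ω
Allowed range: 383130000 Ω to 390870000 Ω.
380000000 ohms lies outside that range.

no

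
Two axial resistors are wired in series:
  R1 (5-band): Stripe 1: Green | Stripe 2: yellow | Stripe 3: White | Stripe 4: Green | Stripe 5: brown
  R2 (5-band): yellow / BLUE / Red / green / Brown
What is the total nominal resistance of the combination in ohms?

R1: green, yellow, white → 549; green ×10^5 → 54900000 Ω.
R2: yellow, blue, red → 462; green ×10^5 → 46200000 Ω.
Series: 54900000 + 46200000 = 101100000 Ω.

101100000 Ω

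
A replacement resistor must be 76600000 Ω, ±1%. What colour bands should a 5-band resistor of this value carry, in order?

76600000 Ω = 766 × 10^5.
7 → violet
6 → blue
6 → blue
Multiplier 10^5 → green.
±1% tolerance → brown.

violet, blue, blue, green, brown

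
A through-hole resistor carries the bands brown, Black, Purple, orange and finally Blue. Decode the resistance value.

107000 Ω

Brown → 1 (first significant figure)
Black → 0 (second significant figure)
Violet → 7 (third significant figure)
Orange → ×10^3 multiplier
107 × 1000 = 107000 Ω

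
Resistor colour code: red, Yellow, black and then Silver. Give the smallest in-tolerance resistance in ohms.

21.6 Ω

Red → 2 (first significant figure)
Yellow → 4 (second significant figure)
Black → ×1 multiplier
Silver → ±10% tolerance
24 × 1 = 24 Ω
Smallest = 24 × (1 − 10/100) = 21.6 Ω.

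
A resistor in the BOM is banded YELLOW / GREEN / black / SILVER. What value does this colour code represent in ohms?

Yellow → 4 (first significant figure)
Green → 5 (second significant figure)
Black → ×1 multiplier
45 × 1 = 45 Ω

45 Ω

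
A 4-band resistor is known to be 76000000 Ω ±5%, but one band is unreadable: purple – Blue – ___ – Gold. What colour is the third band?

76000000 Ω = 76 × 10^6.
The third band is the multiplier, 10^6, which is blue.

blue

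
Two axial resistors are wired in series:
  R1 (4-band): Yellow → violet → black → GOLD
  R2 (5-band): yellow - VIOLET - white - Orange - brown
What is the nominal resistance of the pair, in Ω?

R1: yellow, violet → 47; black ×1 → 47 Ω.
R2: yellow, violet, white → 479; orange ×10^3 → 479000 Ω.
Series: 47 + 479000 = 479047 Ω.

479047 Ω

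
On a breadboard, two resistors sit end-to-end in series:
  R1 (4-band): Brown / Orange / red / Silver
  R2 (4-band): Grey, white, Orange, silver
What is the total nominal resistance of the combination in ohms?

R1: brown, orange → 13; red ×10^2 → 1300 Ω.
R2: grey, white → 89; orange ×10^3 → 89000 Ω.
Series: 1300 + 89000 = 90300 Ω.

90300 Ω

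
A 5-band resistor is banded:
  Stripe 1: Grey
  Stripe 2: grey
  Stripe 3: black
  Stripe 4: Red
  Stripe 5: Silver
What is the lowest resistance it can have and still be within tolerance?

79200 Ω

Grey → 8 (first significant figure)
Grey → 8 (second significant figure)
Black → 0 (third significant figure)
Red → ×10^2 multiplier
Silver → ±10% tolerance
880 × 100 = 88000 Ω
Lowest = 88000 × (1 − 10/100) = 79200 Ω.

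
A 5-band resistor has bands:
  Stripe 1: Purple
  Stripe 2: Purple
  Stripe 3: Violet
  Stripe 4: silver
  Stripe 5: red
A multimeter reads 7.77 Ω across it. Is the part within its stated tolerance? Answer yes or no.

Violet → 7 (first significant figure)
Violet → 7 (second significant figure)
Violet → 7 (third significant figure)
Silver → ×0.01 multiplier
Red → ±2% tolerance
777 × 0.01 = 7.77 Ω
Allowed range: 7.6146 Ω to 7.9254 Ω.
7.77 Ω lies inside that range.

yes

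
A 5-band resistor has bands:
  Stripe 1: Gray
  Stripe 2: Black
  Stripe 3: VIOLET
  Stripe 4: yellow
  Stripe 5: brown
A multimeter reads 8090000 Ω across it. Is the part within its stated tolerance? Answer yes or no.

Grey → 8 (first significant figure)
Black → 0 (second significant figure)
Violet → 7 (third significant figure)
Yellow → ×10^4 multiplier
Brown → ±1% tolerance
807 × 10000 = 8070000 Ω
Allowed range: 7989300 Ω to 8150700 Ω.
8090000 Ω lies inside that range.

yes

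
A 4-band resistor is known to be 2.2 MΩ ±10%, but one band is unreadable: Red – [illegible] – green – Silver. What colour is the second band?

2200000 Ω = 22 × 10^5.
The second band gives digit 2 of the significand, and 2 is red.

red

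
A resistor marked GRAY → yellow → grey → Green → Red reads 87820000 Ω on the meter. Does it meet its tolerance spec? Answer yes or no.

no

Grey → 8 (first significant figure)
Yellow → 4 (second significant figure)
Grey → 8 (third significant figure)
Green → ×10^5 multiplier
Red → ±2% tolerance
848 × 100000 = 84800000 Ω
Allowed range: 83104000 Ω to 86496000 Ω.
87820000 Ω lies outside that range.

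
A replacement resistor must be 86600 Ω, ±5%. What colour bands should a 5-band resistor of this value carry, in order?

grey, blue, blue, red, gold

86600 Ω = 866 × 10^2.
8 → grey
6 → blue
6 → blue
Multiplier 10^2 → red.
±5% tolerance → gold.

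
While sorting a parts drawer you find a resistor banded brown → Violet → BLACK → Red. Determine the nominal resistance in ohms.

Brown → 1 (first significant figure)
Violet → 7 (second significant figure)
Black → ×1 multiplier
17 × 1 = 17 Ω

17 Ω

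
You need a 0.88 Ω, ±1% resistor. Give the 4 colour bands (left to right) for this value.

0.88 Ω = 88 × 10^-2.
8 → grey
8 → grey
Multiplier 10^-2 → silver.
±1% tolerance → brown.

grey, grey, silver, brown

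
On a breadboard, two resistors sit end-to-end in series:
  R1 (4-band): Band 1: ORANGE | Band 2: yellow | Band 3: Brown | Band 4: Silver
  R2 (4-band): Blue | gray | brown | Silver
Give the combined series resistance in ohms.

1020 Ω

R1: orange, yellow → 34; brown ×10 → 340 Ω.
R2: blue, grey → 68; brown ×10 → 680 Ω.
Series: 340 + 680 = 1020 Ω.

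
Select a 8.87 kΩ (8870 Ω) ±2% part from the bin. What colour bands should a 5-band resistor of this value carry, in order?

grey, grey, violet, brown, red

8870 Ω = 887 × 10^1.
8 → grey
8 → grey
7 → violet
Multiplier 10^1 → brown.
±2% tolerance → red.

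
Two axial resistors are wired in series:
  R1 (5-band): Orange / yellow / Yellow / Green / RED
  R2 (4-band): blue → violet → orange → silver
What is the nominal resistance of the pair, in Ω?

34467000 Ω

R1: orange, yellow, yellow → 344; green ×10^5 → 34400000 Ω.
R2: blue, violet → 67; orange ×10^3 → 67000 Ω.
Series: 34400000 + 67000 = 34467000 Ω.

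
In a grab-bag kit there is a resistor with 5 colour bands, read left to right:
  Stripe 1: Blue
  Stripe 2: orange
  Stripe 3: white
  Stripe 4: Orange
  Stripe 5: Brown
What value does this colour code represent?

Blue → 6 (first significant figure)
Orange → 3 (second significant figure)
White → 9 (third significant figure)
Orange → ×10^3 multiplier
639 × 1000 = 639000 Ω

639000 Ω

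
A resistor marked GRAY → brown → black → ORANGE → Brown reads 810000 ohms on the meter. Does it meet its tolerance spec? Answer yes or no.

yes

Grey → 8 (first significant figure)
Brown → 1 (second significant figure)
Black → 0 (third significant figure)
Orange → ×10^3 multiplier
Brown → ±1% tolerance
810 × 1000 = 810000 Ω
Allowed range: 801900 Ω to 818100 Ω.
810000 ohms lies inside that range.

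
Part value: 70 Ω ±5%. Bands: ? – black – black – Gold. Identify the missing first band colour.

70 Ω = 70 × 10^0.
The first band gives digit 7 of the significand, and 7 is violet.

violet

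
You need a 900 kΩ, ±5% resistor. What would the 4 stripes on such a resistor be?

900000 Ω = 90 × 10^4.
9 → white
0 → black
Multiplier 10^4 → yellow.
±5% tolerance → gold.

white, black, yellow, gold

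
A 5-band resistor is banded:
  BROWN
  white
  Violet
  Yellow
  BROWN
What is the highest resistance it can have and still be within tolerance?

1989700 Ω

Brown → 1 (first significant figure)
White → 9 (second significant figure)
Violet → 7 (third significant figure)
Yellow → ×10^4 multiplier
Brown → ±1% tolerance
197 × 10000 = 1970000 Ω
Highest = 1970000 × (1 + 1/100) = 1989700 Ω.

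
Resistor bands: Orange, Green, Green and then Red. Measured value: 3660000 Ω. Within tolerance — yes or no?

no

Orange → 3 (first significant figure)
Green → 5 (second significant figure)
Green → ×10^5 multiplier
Red → ±2% tolerance
35 × 100000 = 3500000 Ω
Allowed range: 3430000 Ω to 3570000 Ω.
3660000 Ω lies outside that range.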